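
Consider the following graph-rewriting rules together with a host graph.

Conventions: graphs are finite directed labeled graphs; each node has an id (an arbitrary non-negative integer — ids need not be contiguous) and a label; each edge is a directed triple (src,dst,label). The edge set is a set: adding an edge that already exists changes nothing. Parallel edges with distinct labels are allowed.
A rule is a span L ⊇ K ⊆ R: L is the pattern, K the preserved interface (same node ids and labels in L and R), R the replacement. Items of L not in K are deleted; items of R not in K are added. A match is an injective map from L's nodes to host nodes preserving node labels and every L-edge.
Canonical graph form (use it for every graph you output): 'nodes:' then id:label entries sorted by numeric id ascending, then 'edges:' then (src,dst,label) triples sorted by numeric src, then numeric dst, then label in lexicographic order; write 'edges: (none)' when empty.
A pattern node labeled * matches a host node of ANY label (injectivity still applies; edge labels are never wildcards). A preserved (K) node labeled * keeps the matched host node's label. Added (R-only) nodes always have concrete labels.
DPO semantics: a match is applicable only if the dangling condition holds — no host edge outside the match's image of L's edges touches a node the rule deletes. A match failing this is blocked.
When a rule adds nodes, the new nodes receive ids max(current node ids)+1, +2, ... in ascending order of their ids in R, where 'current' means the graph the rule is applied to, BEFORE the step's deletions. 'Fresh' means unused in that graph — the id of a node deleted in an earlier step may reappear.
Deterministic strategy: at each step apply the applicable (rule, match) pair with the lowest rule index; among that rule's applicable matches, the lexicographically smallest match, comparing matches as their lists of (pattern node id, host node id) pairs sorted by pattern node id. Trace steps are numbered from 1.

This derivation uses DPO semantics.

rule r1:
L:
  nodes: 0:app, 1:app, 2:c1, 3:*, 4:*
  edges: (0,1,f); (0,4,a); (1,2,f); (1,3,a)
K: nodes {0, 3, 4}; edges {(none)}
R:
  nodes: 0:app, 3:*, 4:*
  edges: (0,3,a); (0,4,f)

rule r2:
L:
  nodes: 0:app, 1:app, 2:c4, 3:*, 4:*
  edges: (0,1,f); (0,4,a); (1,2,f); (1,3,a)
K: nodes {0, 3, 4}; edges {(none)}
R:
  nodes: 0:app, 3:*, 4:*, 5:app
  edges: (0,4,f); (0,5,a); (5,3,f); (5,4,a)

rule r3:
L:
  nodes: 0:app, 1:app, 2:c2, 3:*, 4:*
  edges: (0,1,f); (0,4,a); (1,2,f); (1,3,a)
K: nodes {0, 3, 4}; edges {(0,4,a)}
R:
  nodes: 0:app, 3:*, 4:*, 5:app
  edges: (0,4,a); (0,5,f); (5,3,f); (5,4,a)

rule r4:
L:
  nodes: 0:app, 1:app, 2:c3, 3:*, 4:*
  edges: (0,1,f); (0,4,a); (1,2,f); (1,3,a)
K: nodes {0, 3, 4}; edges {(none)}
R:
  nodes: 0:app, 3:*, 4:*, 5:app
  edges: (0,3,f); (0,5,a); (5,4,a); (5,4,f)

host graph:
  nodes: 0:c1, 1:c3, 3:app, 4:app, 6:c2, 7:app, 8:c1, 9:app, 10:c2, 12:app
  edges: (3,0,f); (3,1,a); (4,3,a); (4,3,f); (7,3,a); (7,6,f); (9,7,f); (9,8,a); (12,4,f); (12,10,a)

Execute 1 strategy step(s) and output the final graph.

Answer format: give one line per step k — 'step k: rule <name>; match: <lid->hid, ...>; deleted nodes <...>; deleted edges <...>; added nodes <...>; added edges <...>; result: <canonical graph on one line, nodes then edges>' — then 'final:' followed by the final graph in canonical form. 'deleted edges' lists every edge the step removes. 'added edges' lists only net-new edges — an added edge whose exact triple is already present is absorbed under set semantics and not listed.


step 1: rule r3; match: 0->9, 1->7, 2->6, 3->3, 4->8; deleted nodes 6, 7; deleted edges (7,3,a); (7,6,f); (9,7,f); added nodes 13; added edges (9,13,f); (13,3,f); (13,8,a); result: nodes: 0:c1, 1:c3, 3:app, 4:app, 8:c1, 9:app, 10:c2, 12:app, 13:app edges: (3,0,f); (3,1,a); (4,3,a); (4,3,f); (9,8,a); (9,13,f); (12,4,f); (12,10,a); (13,3,f); (13,8,a)
final:
nodes: 0:c1, 1:c3, 3:app, 4:app, 8:c1, 9:app, 10:c2, 12:app, 13:app
edges: (3,0,f); (3,1,a); (4,3,a); (4,3,f); (9,8,a); (9,13,f); (12,4,f); (12,10,a); (13,3,f); (13,8,a)


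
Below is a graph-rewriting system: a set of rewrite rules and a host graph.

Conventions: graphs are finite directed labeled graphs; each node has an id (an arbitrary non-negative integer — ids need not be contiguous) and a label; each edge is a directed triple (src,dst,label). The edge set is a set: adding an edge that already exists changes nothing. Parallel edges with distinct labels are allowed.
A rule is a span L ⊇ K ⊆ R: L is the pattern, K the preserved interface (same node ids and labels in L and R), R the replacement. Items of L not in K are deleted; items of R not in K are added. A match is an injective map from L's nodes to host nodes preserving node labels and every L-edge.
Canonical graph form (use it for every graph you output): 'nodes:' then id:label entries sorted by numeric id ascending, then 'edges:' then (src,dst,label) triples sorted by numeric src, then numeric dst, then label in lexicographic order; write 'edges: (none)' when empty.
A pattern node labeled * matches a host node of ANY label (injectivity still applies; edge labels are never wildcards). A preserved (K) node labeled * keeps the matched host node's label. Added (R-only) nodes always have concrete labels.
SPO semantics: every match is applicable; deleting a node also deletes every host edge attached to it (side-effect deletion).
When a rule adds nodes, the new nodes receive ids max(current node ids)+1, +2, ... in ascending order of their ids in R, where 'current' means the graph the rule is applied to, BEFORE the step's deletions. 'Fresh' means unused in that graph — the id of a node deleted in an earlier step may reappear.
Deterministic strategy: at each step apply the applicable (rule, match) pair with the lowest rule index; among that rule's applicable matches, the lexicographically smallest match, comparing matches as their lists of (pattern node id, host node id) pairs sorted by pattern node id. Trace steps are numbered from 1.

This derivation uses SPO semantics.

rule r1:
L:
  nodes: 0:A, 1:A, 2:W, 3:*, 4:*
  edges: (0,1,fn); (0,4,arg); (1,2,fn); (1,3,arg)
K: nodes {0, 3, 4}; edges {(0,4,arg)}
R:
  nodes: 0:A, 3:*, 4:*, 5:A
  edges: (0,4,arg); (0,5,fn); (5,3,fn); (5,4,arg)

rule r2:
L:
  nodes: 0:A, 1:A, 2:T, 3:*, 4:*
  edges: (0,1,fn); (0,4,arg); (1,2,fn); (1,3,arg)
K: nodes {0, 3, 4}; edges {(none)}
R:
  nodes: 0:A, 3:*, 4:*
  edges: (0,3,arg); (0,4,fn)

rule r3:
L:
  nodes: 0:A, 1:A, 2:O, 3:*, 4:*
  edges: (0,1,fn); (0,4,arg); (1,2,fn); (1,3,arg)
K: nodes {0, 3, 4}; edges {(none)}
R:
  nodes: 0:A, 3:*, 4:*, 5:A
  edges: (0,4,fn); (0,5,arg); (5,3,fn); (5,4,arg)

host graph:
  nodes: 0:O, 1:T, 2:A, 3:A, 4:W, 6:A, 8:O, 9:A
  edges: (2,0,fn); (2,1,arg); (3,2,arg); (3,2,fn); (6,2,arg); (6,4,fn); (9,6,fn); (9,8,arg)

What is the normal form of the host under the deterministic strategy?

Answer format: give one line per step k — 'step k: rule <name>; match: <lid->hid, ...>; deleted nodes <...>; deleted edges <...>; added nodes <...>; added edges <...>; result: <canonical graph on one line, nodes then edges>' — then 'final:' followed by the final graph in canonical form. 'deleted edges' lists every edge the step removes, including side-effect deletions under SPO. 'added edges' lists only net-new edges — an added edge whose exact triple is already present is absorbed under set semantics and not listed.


step 1: rule r1; match: 0->9, 1->6, 2->4, 3->2, 4->8; deleted nodes 4, 6; deleted edges (6,2,arg); (6,4,fn); (9,6,fn); added nodes 10; added edges (9,10,fn); (10,2,fn); (10,8,arg); result: nodes: 0:O, 1:T, 2:A, 3:A, 8:O, 9:A, 10:A edges: (2,0,fn); (2,1,arg); (3,2,arg); (3,2,fn); (9,8,arg); (9,10,fn); (10,2,fn); (10,8,arg)
step 2: rule r3; match: 0->10, 1->2, 2->0, 3->1, 4->8; deleted nodes 0, 2; deleted edges (2,0,fn); (2,1,arg); (3,2,arg); (3,2,fn); (10,2,fn); (10,8,arg); added nodes 11; added edges (10,8,fn); (10,11,arg); (11,1,fn); (11,8,arg); result: nodes: 1:T, 3:A, 8:O, 9:A, 10:A, 11:A edges: (9,8,arg); (9,10,fn); (10,8,fn); (10,11,arg); (11,1,fn); (11,8,arg)
final:
nodes: 1:T, 3:A, 8:O, 9:A, 10:A, 11:A
edges: (9,8,arg); (9,10,fn); (10,8,fn); (10,11,arg); (11,1,fn); (11,8,arg)


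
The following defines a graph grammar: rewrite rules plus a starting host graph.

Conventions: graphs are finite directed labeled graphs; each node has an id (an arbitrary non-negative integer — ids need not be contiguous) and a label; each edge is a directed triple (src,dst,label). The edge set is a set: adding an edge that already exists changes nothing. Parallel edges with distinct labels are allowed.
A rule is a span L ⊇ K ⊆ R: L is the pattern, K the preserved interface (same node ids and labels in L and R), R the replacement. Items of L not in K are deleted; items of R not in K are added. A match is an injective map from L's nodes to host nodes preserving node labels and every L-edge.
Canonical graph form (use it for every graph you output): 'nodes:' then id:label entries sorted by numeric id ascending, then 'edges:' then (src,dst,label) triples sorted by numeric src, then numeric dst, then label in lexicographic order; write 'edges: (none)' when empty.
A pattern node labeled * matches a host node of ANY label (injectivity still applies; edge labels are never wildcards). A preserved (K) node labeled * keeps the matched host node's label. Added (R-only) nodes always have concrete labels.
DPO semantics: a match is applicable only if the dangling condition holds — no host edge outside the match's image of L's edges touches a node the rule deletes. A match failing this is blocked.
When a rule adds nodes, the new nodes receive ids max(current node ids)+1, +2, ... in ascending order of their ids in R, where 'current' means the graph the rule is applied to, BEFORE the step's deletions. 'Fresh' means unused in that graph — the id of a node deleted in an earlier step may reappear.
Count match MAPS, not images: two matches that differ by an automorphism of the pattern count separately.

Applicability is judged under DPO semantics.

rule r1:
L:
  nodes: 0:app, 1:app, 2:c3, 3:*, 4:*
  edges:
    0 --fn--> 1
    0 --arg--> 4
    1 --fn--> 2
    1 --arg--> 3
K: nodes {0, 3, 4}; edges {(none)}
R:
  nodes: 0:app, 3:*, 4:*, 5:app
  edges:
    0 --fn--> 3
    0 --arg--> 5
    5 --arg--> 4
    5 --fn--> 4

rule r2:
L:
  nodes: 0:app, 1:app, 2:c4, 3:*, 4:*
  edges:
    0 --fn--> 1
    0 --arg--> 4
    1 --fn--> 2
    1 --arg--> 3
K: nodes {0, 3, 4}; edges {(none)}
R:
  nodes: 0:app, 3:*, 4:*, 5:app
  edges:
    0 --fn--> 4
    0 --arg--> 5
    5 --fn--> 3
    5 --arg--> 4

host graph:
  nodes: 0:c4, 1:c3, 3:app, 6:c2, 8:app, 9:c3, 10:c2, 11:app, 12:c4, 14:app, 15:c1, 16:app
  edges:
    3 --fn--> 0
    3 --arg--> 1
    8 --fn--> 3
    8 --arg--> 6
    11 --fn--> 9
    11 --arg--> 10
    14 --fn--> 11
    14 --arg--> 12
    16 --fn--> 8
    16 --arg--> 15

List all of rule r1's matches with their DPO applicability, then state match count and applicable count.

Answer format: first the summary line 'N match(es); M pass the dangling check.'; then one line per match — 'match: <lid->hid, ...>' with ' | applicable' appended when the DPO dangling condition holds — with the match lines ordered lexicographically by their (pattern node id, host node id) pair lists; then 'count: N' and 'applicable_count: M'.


1 match(es); 1 pass the dangling check.
match: 0->14, 1->11, 2->9, 3->10, 4->12 | applicable
count: 1
applicable_count: 1


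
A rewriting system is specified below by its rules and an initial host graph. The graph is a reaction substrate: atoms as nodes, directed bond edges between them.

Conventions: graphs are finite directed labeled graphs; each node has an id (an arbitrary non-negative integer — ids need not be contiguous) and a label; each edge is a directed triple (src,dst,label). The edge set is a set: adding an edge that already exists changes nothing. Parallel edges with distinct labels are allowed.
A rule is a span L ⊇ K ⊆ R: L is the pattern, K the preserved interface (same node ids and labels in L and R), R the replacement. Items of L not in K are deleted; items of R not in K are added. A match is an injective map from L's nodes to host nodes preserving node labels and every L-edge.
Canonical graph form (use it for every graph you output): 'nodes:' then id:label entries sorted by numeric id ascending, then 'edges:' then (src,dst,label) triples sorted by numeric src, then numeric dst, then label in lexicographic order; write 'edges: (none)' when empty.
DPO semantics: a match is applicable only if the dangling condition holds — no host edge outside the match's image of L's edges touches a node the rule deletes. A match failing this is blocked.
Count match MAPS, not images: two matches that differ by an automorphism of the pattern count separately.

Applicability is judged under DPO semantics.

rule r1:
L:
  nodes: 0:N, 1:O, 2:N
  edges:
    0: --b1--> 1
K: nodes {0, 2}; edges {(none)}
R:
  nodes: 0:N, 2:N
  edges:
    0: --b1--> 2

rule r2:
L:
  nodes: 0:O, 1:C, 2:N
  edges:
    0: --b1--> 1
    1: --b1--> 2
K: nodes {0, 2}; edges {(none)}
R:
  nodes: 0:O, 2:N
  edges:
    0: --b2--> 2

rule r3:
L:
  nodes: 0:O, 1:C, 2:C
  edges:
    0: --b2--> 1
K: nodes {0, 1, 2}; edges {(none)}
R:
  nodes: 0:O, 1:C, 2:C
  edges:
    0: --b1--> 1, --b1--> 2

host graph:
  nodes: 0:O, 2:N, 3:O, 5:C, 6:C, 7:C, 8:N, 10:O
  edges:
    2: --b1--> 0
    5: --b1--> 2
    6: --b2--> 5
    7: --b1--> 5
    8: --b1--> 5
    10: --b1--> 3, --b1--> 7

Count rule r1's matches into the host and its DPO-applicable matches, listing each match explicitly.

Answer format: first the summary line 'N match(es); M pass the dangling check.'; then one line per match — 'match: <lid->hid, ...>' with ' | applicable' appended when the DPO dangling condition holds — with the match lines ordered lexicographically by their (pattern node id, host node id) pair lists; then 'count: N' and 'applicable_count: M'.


1 match(es); 1 pass the dangling check.
match: 0->2, 1->0, 2->8 | applicable
count: 1
applicable_count: 1


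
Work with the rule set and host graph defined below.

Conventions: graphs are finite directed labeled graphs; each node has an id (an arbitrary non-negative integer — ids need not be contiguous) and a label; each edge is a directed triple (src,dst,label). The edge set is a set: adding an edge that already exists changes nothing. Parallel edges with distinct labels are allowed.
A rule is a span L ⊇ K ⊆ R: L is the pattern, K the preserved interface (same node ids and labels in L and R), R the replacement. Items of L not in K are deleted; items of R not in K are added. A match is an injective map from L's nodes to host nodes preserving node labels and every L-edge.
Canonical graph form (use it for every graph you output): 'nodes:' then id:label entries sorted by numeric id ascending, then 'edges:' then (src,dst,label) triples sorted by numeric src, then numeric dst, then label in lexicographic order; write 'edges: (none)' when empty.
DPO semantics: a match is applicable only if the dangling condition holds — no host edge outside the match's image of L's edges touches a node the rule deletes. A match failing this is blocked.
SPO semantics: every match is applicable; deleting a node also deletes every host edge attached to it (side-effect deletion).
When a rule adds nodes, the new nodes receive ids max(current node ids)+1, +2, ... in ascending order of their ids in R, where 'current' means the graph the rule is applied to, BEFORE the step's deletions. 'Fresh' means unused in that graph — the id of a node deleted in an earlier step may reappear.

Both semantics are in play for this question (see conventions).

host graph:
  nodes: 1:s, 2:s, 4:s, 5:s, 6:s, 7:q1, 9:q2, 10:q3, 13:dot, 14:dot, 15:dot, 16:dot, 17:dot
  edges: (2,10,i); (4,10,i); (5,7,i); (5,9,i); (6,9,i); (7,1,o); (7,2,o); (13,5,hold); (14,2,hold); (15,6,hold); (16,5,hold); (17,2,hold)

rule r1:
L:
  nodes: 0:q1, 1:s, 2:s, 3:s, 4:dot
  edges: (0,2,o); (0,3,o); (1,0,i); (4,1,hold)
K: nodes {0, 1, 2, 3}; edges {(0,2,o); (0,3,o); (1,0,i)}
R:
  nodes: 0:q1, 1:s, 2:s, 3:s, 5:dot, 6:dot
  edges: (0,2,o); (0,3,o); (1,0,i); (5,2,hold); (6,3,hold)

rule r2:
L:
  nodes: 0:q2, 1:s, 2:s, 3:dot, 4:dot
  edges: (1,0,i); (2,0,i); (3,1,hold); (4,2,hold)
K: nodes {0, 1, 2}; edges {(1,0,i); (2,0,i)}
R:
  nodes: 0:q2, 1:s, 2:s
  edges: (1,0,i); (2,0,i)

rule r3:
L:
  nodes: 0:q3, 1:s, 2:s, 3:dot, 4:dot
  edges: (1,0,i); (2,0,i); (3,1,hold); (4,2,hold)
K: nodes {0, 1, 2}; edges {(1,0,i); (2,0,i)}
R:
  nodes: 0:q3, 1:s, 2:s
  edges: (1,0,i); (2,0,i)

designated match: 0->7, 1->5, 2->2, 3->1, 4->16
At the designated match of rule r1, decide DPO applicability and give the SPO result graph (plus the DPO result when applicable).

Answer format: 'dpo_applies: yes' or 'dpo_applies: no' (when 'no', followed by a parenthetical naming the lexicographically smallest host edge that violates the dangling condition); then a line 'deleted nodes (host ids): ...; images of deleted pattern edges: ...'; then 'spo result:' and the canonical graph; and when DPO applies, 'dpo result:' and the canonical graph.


dpo_applies: yes
deleted nodes (host ids): 16; images of deleted pattern edges: (16,5,hold)
spo result:
nodes: 1:s, 2:s, 4:s, 5:s, 6:s, 7:q1, 9:q2, 10:q3, 13:dot, 14:dot, 15:dot, 17:dot, 18:dot, 19:dot
edges: (2,10,i); (4,10,i); (5,7,i); (5,9,i); (6,9,i); (7,1,o); (7,2,o); (13,5,hold); (14,2,hold); (15,6,hold); (17,2,hold); (18,2,hold); (19,1,hold)
dpo result:
nodes: 1:s, 2:s, 4:s, 5:s, 6:s, 7:q1, 9:q2, 10:q3, 13:dot, 14:dot, 15:dot, 17:dot, 18:dot, 19:dot
edges: (2,10,i); (4,10,i); (5,7,i); (5,9,i); (6,9,i); (7,1,o); (7,2,o); (13,5,hold); (14,2,hold); (15,6,hold); (17,2,hold); (18,2,hold); (19,1,hold)


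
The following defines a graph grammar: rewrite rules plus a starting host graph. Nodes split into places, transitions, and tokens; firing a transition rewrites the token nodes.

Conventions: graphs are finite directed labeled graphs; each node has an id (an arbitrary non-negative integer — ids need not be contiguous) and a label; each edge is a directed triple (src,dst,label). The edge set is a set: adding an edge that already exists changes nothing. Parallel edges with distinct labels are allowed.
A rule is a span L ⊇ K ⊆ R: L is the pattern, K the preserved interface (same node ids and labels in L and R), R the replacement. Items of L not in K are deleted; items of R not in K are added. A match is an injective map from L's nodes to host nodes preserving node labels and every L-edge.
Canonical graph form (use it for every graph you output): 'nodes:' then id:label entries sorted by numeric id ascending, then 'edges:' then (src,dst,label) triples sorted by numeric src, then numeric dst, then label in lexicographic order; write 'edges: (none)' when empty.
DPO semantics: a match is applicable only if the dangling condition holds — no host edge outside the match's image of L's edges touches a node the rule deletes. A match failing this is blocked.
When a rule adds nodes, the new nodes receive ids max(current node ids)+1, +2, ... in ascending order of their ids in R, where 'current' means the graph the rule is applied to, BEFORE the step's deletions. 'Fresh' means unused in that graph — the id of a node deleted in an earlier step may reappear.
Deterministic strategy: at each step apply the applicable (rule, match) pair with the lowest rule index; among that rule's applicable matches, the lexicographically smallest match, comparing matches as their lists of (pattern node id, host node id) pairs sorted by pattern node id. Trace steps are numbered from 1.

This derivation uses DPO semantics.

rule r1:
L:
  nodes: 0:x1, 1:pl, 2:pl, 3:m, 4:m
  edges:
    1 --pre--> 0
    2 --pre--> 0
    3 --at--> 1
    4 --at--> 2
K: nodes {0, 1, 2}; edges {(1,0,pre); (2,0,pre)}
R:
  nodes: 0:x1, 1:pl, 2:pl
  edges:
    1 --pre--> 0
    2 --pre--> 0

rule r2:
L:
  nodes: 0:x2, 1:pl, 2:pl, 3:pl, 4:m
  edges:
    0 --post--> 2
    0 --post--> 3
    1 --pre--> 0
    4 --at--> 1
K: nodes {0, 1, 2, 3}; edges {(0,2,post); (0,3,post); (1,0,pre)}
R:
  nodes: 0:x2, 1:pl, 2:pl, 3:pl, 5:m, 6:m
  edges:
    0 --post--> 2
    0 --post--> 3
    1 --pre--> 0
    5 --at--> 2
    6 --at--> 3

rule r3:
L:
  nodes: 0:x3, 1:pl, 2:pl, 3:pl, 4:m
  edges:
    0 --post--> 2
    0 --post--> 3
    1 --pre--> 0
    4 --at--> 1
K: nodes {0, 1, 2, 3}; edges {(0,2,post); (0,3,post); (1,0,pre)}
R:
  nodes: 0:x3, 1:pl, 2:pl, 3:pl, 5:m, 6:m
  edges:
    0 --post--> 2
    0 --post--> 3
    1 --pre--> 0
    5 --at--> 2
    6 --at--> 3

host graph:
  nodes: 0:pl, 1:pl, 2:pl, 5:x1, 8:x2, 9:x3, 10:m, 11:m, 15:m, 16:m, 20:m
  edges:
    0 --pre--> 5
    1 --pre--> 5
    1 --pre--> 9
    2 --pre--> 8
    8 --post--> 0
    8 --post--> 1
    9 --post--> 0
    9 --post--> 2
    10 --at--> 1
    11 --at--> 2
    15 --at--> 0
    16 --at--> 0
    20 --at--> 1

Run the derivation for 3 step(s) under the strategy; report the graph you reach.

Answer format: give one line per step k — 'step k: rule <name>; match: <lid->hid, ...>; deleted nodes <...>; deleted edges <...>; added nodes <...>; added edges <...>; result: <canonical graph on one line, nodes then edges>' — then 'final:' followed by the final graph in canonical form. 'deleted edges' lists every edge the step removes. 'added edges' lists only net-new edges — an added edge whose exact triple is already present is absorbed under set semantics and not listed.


step 1: rule r1; match: 0->5, 1->0, 2->1, 3->15, 4->10; deleted nodes 10, 15; deleted edges (10,1,at); (15,0,at); added nodes (none); added edges (none); result: nodes: 0:pl, 1:pl, 2:pl, 5:x1, 8:x2, 9:x3, 11:m, 16:m, 20:m edges: (0,5,pre); (1,5,pre); (1,9,pre); (2,8,pre); (8,0,post); (8,1,post); (9,0,post); (9,2,post); (11,2,at); (16,0,at); (20,1,at)
step 2: rule r1; match: 0->5, 1->0, 2->1, 3->16, 4->20; deleted nodes 16, 20; deleted edges (16,0,at); (20,1,at); added nodes (none); added edges (none); result: nodes: 0:pl, 1:pl, 2:pl, 5:x1, 8:x2, 9:x3, 11:m edges: (0,5,pre); (1,5,pre); (1,9,pre); (2,8,pre); (8,0,post); (8,1,post); (9,0,post); (9,2,post); (11,2,at)
step 3: rule r2; match: 0->8, 1->2, 2->0, 3->1, 4->11; deleted nodes 11; deleted edges (11,2,at); added nodes 12, 13; added edges (12,0,at); (13,1,at); result: nodes: 0:pl, 1:pl, 2:pl, 5:x1, 8:x2, 9:x3, 12:m, 13:m edges: (0,5,pre); (1,5,pre); (1,9,pre); (2,8,pre); (8,0,post); (8,1,post); (9,0,post); (9,2,post); (12,0,at); (13,1,at)
final:
nodes: 0:pl, 1:pl, 2:pl, 5:x1, 8:x2, 9:x3, 12:m, 13:m
edges: (0,5,pre); (1,5,pre); (1,9,pre); (2,8,pre); (8,0,post); (8,1,post); (9,0,post); (9,2,post); (12,0,at); (13,1,at)


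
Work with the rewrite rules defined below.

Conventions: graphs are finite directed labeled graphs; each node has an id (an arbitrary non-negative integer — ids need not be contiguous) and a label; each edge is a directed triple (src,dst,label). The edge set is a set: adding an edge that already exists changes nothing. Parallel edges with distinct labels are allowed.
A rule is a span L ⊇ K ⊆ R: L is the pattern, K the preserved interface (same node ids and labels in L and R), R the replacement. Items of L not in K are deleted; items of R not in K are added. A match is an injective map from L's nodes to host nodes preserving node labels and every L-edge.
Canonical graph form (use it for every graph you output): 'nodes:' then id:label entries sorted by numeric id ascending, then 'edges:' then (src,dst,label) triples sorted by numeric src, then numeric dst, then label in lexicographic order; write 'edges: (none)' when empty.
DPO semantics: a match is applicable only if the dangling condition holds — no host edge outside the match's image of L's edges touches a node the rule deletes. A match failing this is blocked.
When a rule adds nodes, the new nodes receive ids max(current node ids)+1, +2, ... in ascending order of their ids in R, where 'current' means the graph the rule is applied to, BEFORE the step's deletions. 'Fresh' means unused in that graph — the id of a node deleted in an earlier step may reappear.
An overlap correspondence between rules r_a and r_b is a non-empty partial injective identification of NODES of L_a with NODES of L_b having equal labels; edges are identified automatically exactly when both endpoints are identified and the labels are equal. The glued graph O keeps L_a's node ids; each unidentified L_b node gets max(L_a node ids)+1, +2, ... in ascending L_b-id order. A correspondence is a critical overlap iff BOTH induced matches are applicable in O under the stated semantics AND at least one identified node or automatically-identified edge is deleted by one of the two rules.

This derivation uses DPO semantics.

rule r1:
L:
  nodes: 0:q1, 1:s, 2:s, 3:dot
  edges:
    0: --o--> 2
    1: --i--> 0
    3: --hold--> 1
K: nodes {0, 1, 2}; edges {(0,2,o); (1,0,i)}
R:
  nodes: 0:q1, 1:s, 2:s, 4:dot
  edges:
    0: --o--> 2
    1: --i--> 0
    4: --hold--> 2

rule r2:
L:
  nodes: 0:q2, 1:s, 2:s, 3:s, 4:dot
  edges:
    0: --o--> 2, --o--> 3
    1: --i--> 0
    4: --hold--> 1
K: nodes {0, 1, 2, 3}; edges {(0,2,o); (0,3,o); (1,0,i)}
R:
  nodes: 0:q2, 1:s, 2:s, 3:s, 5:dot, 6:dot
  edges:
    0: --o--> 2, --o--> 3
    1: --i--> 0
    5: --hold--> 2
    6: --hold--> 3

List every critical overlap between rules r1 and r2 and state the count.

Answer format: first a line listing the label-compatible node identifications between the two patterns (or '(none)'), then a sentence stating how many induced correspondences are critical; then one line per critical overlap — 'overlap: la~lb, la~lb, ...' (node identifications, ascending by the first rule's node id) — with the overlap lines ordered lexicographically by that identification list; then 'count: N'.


label-compatible node identifications between L(r1) and L(r2): 1~1, 1~2, 1~3, 2~1, 2~2, 2~3, 3~4
3 of the induced correspondences are critical overlaps of r1 and r2.
overlap: 1~1, 2~2, 3~4
overlap: 1~1, 2~3, 3~4
overlap: 1~1, 3~4
count: 3


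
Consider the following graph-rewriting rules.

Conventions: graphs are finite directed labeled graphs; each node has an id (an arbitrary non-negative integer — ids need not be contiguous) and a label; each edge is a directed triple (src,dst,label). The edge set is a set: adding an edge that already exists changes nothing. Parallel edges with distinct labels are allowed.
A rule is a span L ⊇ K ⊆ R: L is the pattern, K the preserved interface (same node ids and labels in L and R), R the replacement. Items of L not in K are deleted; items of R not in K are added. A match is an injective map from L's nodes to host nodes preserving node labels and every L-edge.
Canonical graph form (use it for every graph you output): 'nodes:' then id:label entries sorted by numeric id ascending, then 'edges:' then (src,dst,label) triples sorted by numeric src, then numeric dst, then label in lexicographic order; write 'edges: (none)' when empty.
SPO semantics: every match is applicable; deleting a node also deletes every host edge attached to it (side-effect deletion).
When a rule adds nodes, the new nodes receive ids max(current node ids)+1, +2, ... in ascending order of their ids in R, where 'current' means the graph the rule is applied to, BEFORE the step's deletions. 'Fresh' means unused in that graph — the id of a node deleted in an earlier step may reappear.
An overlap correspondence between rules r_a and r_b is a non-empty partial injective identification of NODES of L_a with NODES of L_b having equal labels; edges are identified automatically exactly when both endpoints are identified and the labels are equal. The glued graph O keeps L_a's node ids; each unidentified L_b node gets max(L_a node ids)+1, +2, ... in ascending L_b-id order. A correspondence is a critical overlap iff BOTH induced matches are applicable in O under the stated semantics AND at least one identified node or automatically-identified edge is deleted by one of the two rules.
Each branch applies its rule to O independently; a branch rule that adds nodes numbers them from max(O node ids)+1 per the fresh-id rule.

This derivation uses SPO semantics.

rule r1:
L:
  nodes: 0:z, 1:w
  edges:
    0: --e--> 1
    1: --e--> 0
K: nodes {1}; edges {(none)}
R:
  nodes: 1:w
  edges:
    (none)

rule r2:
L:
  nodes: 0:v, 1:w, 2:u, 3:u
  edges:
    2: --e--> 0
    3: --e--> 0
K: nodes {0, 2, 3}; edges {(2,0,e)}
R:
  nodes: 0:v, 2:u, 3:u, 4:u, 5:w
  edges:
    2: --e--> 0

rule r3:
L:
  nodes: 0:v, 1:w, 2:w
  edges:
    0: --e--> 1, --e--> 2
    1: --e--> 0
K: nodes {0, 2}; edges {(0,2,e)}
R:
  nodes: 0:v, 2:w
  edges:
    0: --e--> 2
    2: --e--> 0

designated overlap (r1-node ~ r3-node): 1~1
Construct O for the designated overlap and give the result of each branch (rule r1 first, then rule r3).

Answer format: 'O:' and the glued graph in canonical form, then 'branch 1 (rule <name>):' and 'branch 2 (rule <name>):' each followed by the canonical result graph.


O:
nodes: 0:z, 1:w, 2:v, 3:w
edges: (0,1,e); (1,0,e); (1,2,e); (2,1,e); (2,3,e)
branch 1 (rule r1):
nodes: 1:w, 2:v, 3:w
edges: (1,2,e); (2,1,e); (2,3,e)
branch 2 (rule r3):
nodes: 0:z, 2:v, 3:w
edges: (2,3,e); (3,2,e)


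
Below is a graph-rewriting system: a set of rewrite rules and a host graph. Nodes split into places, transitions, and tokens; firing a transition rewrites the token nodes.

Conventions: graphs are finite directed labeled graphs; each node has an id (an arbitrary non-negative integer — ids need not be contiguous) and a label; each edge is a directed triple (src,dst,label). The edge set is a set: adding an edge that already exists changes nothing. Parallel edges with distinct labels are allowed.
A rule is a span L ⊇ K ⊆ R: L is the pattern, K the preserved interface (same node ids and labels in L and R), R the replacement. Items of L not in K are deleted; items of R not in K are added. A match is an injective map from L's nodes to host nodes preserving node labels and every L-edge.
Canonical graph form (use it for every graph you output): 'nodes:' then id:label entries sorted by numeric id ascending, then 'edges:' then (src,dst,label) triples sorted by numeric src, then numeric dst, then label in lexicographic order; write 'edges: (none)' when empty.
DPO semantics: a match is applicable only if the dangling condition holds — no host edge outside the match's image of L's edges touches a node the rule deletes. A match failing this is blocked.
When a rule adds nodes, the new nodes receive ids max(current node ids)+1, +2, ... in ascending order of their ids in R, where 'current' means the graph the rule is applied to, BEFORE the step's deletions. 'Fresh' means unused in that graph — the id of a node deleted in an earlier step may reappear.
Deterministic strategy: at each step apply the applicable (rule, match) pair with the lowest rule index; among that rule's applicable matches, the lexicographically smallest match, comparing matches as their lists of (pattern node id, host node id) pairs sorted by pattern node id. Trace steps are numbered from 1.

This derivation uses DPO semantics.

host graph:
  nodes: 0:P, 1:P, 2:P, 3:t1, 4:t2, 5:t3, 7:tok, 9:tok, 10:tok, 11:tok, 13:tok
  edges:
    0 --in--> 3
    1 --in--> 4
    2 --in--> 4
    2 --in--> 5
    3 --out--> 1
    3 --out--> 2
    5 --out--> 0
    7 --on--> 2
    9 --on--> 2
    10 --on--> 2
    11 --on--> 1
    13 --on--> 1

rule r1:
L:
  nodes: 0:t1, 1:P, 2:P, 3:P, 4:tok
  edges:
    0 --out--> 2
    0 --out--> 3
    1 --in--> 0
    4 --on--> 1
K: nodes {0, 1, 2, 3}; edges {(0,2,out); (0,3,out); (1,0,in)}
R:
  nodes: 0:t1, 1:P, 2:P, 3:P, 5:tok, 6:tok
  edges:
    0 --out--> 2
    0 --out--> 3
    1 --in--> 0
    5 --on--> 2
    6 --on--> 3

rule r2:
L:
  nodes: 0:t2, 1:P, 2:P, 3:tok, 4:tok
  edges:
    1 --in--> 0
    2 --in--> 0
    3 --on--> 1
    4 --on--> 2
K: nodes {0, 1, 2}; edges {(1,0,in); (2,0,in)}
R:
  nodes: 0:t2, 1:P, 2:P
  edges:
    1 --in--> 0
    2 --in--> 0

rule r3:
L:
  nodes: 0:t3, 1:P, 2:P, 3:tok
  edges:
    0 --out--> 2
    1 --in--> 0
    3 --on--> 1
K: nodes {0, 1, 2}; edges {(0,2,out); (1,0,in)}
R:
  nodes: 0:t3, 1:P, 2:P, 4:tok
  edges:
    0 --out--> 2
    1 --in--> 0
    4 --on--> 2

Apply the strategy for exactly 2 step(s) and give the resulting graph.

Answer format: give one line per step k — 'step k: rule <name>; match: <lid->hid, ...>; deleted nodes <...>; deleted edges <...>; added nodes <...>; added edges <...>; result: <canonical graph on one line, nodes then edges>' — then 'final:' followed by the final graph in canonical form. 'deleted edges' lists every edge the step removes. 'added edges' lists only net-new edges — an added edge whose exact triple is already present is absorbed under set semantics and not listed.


step 1: rule r2; match: 0->4, 1->1, 2->2, 3->11, 4->7; deleted nodes 7, 11; deleted edges (7,2,on); (11,1,on); added nodes (none); added edges (none); result: nodes: 0:P, 1:P, 2:P, 3:t1, 4:t2, 5:t3, 9:tok, 10:tok, 13:tok edges: (0,3,in); (1,4,in); (2,4,in); (2,5,in); (3,1,out); (3,2,out); (5,0,out); (9,2,on); (10,2,on); (13,1,on)
step 2: rule r2; match: 0->4, 1->1, 2->2, 3->13, 4->9; deleted nodes 9, 13; deleted edges (9,2,on); (13,1,on); added nodes (none); added edges (none); result: nodes: 0:P, 1:P, 2:P, 3:t1, 4:t2, 5:t3, 10:tok edges: (0,3,in); (1,4,in); (2,4,in); (2,5,in); (3,1,out); (3,2,out); (5,0,out); (10,2,on)
final:
nodes: 0:P, 1:P, 2:P, 3:t1, 4:t2, 5:t3, 10:tok
edges: (0,3,in); (1,4,in); (2,4,in); (2,5,in); (3,1,out); (3,2,out); (5,0,out); (10,2,on)


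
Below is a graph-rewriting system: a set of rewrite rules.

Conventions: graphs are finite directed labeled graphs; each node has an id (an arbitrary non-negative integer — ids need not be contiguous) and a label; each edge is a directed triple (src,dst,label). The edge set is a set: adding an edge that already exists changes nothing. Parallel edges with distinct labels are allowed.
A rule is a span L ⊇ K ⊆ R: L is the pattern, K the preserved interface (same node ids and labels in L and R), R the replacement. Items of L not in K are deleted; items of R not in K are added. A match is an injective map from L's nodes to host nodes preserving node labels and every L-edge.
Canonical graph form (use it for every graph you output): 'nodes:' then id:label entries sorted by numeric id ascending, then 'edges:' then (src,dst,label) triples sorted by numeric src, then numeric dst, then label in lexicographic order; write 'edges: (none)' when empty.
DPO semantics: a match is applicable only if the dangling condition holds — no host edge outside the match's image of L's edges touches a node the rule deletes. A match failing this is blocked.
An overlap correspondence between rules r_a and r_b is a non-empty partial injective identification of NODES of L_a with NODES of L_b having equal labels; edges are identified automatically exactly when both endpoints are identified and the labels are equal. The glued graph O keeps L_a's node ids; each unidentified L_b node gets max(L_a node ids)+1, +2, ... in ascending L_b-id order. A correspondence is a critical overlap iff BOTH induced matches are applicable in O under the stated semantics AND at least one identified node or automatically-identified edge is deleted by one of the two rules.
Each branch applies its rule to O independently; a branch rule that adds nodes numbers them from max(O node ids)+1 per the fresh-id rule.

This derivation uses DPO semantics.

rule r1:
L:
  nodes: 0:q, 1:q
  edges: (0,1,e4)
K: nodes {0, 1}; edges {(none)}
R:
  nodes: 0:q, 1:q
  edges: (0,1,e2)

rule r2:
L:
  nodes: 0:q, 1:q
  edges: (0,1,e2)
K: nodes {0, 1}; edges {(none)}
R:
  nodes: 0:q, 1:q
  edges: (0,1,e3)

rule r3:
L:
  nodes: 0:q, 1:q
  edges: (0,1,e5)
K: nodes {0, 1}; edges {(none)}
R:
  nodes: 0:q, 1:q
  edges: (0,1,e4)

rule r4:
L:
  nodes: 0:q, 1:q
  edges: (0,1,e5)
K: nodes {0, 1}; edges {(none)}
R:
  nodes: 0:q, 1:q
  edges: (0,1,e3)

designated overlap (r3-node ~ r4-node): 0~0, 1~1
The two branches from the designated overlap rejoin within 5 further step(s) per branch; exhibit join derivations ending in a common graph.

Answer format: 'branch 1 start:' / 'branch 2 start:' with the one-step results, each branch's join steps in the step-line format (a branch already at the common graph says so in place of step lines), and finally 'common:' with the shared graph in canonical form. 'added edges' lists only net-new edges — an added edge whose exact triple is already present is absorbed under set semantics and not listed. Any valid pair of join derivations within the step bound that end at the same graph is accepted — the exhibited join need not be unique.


branch 1 start:
nodes: 0:q, 1:q
edges: (0,1,e4)
branch 2 start:
nodes: 0:q, 1:q
edges: (0,1,e3)
branch 1 step 1: rule r1; match: 0->0, 1->1; deleted nodes (none); deleted edges (0,1,e4); added nodes (none); added edges (0,1,e2); result: nodes: 0:q, 1:q edges: (0,1,e2)
branch 1 step 2: rule r2; match: 0->0, 1->1; deleted nodes (none); deleted edges (0,1,e2); added nodes (none); added edges (0,1,e3); result: nodes: 0:q, 1:q edges: (0,1,e3)
branch 2: already at the common graph (0 steps)
common:
nodes: 0:q, 1:q
edges: (0,1,e3)


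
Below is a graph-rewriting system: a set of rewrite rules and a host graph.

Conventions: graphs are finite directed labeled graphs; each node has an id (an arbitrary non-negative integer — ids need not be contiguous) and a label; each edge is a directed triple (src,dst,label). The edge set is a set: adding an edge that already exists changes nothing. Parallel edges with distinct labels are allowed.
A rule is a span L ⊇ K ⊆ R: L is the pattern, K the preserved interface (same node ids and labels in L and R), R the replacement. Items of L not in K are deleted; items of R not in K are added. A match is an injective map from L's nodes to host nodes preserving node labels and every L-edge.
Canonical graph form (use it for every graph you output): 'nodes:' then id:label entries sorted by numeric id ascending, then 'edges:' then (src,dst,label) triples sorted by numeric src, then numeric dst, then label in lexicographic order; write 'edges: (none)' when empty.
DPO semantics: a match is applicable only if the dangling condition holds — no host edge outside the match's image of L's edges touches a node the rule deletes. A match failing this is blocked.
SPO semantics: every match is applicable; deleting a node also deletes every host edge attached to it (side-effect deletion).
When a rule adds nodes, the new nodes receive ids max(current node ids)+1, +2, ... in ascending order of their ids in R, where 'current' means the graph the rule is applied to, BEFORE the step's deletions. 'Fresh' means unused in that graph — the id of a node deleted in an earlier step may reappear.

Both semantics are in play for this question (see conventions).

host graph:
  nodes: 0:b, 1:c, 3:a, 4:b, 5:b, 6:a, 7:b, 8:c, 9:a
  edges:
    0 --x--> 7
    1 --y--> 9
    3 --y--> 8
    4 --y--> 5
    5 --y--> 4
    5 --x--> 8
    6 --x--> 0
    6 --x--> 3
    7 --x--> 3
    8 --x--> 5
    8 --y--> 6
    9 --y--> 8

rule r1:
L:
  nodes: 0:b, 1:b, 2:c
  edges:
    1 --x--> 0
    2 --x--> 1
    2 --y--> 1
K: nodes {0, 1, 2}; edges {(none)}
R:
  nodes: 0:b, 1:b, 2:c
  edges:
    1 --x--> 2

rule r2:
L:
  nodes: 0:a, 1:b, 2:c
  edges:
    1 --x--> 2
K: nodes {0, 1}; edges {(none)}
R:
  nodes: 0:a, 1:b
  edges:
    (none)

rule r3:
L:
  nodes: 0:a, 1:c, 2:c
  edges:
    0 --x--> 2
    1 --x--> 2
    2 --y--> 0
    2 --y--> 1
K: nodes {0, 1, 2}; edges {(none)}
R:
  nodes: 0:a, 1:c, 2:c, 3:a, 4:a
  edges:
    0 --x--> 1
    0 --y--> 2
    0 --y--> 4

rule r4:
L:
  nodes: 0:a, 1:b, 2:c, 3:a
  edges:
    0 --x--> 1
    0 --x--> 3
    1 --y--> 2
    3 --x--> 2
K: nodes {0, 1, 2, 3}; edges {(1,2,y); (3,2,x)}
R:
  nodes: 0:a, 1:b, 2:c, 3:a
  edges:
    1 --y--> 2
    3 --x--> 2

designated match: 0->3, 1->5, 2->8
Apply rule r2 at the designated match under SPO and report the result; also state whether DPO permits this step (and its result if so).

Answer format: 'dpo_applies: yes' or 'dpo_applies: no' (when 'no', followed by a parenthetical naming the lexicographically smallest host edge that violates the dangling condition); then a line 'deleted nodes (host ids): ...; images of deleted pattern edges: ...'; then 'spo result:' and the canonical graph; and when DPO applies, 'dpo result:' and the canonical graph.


dpo_applies: no
(the rule deletes node 8, which keeps host edge (3,8,y) outside the match image — the dangling condition fails, DPO blocks; SPO proceeds and side-deletes such edges)
deleted nodes (host ids): 8; images of deleted pattern edges: (5,8,x)
spo result:
nodes: 0:b, 1:c, 3:a, 4:b, 5:b, 6:a, 7:b, 9:a
edges: (0,7,x); (1,9,y); (4,5,y); (5,4,y); (6,0,x); (6,3,x); (7,3,x)
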